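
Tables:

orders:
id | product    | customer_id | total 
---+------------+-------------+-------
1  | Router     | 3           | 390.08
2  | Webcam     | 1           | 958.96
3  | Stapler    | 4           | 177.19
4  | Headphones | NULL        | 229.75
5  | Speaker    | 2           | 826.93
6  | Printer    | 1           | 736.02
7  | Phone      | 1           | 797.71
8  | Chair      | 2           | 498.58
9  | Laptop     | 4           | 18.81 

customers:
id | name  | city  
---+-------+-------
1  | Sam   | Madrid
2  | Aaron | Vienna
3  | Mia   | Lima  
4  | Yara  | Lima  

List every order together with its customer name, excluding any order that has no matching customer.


INNER JOIN keeps only orders rows whose customer_id matches an id in customers. Walk through each order:
  - order 1 (Router): customer_id=3 -> matches Mia
  - order 2 (Webcam): customer_id=1 -> matches Sam
  - order 3 (Stapler): customer_id=4 -> matches Yara
  - order 4 (Headphones): customer_id=NULL, no match -> dropped
  - order 5 (Speaker): customer_id=2 -> matches Aaron
  - order 6 (Printer): customer_id=1 -> matches Sam
  - order 7 (Phone): customer_id=1 -> matches Sam
  - order 8 (Chair): customer_id=2 -> matches Aaron
  - order 9 (Laptop): customer_id=4 -> matches Yara
So 1 of 9 rows is dropped.

SQL:
SELECT a.product, b.name AS customer
FROM orders a
INNER JOIN customers b ON a.customer_id = b.id

Result:
product | customer
--------+---------
Router  | Mia     
Webcam  | Sam     
Stapler | Yara    
Speaker | Aaron   
Printer | Sam     
Phone   | Sam     
Chair   | Aaron   
Laptop  | Yara    


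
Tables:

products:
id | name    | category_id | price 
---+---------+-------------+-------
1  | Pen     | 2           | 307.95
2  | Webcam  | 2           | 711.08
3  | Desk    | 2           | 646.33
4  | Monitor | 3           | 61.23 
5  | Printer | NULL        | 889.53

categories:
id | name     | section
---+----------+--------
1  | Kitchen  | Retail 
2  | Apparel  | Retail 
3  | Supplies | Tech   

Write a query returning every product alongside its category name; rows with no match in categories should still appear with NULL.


LEFT JOIN keeps every row from products (the left table); where category_id has no match in categories, the category columns become NULL. Walk through each product:
  - product 1 (Pen): category_id=2 -> matches Apparel
  - product 2 (Webcam): category_id=2 -> matches Apparel
  - product 3 (Desk): category_id=2 -> matches Apparel
  - product 4 (Monitor): category_id=3 -> matches Supplies
  - product 5 (Printer): category_id=NULL, no match -> kept with NULL
All 5 rows appear; 1 has NULL category.

SQL:
SELECT a.name, b.name AS category
FROM products a
LEFT JOIN categories b ON a.category_id = b.id

Result:
name    | category
--------+---------
Pen     | Apparel 
Webcam  | Apparel 
Desk    | Apparel 
Monitor | Supplies
Printer | NULL    


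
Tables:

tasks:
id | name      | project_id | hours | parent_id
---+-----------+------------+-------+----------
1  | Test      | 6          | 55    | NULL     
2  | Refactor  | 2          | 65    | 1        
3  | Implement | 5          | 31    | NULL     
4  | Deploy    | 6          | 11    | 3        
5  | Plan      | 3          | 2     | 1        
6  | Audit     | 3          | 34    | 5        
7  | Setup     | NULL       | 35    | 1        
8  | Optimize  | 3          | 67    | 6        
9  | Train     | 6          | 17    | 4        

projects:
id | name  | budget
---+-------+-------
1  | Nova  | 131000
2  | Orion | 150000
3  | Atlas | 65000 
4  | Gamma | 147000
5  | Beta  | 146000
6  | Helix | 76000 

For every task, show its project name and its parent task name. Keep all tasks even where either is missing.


Two LEFT JOINs from the same base table tasks: one to projects via project_id, one to tasks itself via parent_id. Both are LEFT so every task is preserved.
Match against projects:
  - task 1 (Test): project_id=6 -> matches Helix
  - task 2 (Refactor): project_id=2 -> matches Orion
  - task 3 (Implement): project_id=5 -> matches Beta
  - task 4 (Deploy): project_id=6 -> matches Helix
  - task 5 (Plan): project_id=3 -> matches Atlas
  - task 6 (Audit): project_id=3 -> matches Atlas
  - task 7 (Setup): project_id=NULL, no match -> kept with NULL
  - task 8 (Optimize): project_id=3 -> matches Atlas
  - task 9 (Train): project_id=6 -> matches Helix
Match against tasks (self):
  - task 1 (Test): parent_id=NULL -> NULL
  - task 2 (Refactor): parent_id=1 -> Test
  - task 3 (Implement): parent_id=NULL -> NULL
  - task 4 (Deploy): parent_id=3 -> Implement
  - task 5 (Plan): parent_id=1 -> Test
  - task 6 (Audit): parent_id=5 -> Plan
  - task 7 (Setup): parent_id=1 -> Test
  - task 8 (Optimize): parent_id=6 -> Audit
  - task 9 (Train): parent_id=4 -> Deploy

SQL:
SELECT a.name, b.name AS project, c.name AS parent
FROM tasks a
LEFT JOIN projects b ON a.project_id = b.id
LEFT JOIN tasks c ON a.parent_id = c.id

Result:
name      | project | parent   
----------+---------+----------
Test      | Helix   | NULL     
Refactor  | Orion   | Test     
Implement | Beta    | NULL     
Deploy    | Helix   | Implement
Plan      | Atlas   | Test     
Audit     | Atlas   | Plan     
Setup     | NULL    | Test     
Optimize  | Atlas   | Audit    
Train     | Helix   | Deploy   


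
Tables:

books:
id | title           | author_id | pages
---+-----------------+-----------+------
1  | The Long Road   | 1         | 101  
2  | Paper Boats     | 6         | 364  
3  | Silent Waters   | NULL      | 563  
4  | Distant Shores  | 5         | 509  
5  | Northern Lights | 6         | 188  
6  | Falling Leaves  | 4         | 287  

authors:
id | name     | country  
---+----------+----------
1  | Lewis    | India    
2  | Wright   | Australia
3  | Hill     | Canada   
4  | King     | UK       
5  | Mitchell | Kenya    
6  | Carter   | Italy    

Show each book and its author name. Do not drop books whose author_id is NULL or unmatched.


LEFT JOIN keeps every row from books (the left table); where author_id has no match in authors, the author columns become NULL. Walk through each book:
  - book 1 (The Long Road): author_id=1 -> matches Lewis
  - book 2 (Paper Boats): author_id=6 -> matches Carter
  - book 3 (Silent Waters): author_id=NULL, no match -> kept with NULL
  - book 4 (Distant Shores): author_id=5 -> matches Mitchell
  - book 5 (Northern Lights): author_id=6 -> matches Carter
  - book 6 (Falling Leaves): author_id=4 -> matches King
All 6 rows appear; 1 has NULL author.

SQL:
SELECT a.title, b.name AS author
FROM books a
LEFT JOIN authors b ON a.author_id = b.id

Result:
title           | author  
----------------+---------
The Long Road   | Lewis   
Paper Boats     | Carter  
Silent Waters   | NULL    
Distant Shores  | Mitchell
Northern Lights | Carter  
Falling Leaves  | King    


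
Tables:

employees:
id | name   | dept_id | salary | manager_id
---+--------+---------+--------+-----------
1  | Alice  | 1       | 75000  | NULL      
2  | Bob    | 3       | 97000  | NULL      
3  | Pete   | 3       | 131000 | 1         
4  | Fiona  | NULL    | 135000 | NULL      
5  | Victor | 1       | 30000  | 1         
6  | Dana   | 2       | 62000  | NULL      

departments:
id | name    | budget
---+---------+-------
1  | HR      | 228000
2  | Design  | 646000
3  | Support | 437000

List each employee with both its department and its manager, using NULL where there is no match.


Two LEFT JOINs from the same base table employees: one to departments via dept_id, one to employees itself via manager_id. Both are LEFT so every employee is preserved.
Match against departments:
  - employee 1 (Alice): dept_id=1 -> matches HR
  - employee 2 (Bob): dept_id=3 -> matches Support
  - employee 3 (Pete): dept_id=3 -> matches Support
  - employee 4 (Fiona): dept_id=NULL, no match -> kept with NULL
  - employee 5 (Victor): dept_id=1 -> matches HR
  - employee 6 (Dana): dept_id=2 -> matches Design
Match against employees (self):
  - employee 1 (Alice): manager_id=NULL -> NULL
  - employee 2 (Bob): manager_id=NULL -> NULL
  - employee 3 (Pete): manager_id=1 -> Alice
  - employee 4 (Fiona): manager_id=NULL -> NULL
  - employee 5 (Victor): manager_id=1 -> Alice
  - employee 6 (Dana): manager_id=NULL -> NULL

SQL:
SELECT a.name, b.name AS department, c.name AS manager
FROM employees a
LEFT JOIN departments b ON a.dept_id = b.id
LEFT JOIN employees c ON a.manager_id = c.id

Result:
name   | department | manager
-------+------------+--------
Alice  | HR         | NULL   
Bob    | Support    | NULL   
Pete   | Support    | Alice  
Fiona  | NULL       | NULL   
Victor | HR         | Alice  
Dana   | Design     | NULL   


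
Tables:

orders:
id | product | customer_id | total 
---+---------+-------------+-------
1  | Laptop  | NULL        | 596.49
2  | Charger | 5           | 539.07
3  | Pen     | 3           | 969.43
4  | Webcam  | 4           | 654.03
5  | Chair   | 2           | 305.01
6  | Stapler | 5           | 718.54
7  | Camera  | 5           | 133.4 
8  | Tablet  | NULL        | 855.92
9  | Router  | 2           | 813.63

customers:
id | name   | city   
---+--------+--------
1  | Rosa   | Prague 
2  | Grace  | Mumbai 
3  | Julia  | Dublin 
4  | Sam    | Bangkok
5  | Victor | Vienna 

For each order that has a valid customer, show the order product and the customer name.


INNER JOIN keeps only orders rows whose customer_id matches an id in customers. Walk through each order:
  - order 1 (Laptop): customer_id=NULL, no match -> dropped
  - order 2 (Charger): customer_id=5 -> matches Victor
  - order 3 (Pen): customer_id=3 -> matches Julia
  - order 4 (Webcam): customer_id=4 -> matches Sam
  - order 5 (Chair): customer_id=2 -> matches Grace
  - order 6 (Stapler): customer_id=5 -> matches Victor
  - order 7 (Camera): customer_id=5 -> matches Victor
  - order 8 (Tablet): customer_id=NULL, no match -> dropped
  - order 9 (Router): customer_id=2 -> matches Grace
So 2 of 9 rows are dropped.

SQL:
SELECT a.product, b.name AS customer
FROM orders a
INNER JOIN customers b ON a.customer_id = b.id

Result:
product | customer
--------+---------
Charger | Victor  
Pen     | Julia   
Webcam  | Sam     
Chair   | Grace   
Stapler | Victor  
Camera  | Victor  
Router  | Grace   


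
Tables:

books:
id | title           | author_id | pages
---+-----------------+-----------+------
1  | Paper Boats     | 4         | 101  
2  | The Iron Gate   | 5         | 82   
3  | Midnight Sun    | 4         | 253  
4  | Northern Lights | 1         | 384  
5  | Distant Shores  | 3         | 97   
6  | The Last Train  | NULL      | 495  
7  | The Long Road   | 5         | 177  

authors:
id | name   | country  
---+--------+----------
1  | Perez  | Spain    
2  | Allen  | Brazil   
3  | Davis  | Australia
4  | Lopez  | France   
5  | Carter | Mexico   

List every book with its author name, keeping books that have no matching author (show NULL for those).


LEFT JOIN keeps every row from books (the left table); where author_id has no match in authors, the author columns become NULL. Walk through each book:
  - book 1 (Paper Boats): author_id=4 -> matches Lopez
  - book 2 (The Iron Gate): author_id=5 -> matches Carter
  - book 3 (Midnight Sun): author_id=4 -> matches Lopez
  - book 4 (Northern Lights): author_id=1 -> matches Perez
  - book 5 (Distant Shores): author_id=3 -> matches Davis
  - book 6 (The Last Train): author_id=NULL, no match -> kept with NULL
  - book 7 (The Long Road): author_id=5 -> matches Carter
All 7 rows appear; 1 has NULL author.

SQL:
SELECT a.title, b.name AS author
FROM books a
LEFT JOIN authors b ON a.author_id = b.id

Result:
title           | author
----------------+-------
Paper Boats     | Lopez 
The Iron Gate   | Carter
Midnight Sun    | Lopez 
Northern Lights | Perez 
Distant Shores  | Davis 
The Last Train  | NULL  
The Long Road   | Carter


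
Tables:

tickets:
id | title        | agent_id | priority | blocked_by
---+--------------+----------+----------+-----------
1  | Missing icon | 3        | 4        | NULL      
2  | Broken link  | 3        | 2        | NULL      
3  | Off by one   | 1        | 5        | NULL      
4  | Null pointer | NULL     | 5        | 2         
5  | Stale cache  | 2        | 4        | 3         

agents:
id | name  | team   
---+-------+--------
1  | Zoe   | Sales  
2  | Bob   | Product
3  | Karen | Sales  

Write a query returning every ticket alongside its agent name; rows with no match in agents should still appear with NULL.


LEFT JOIN keeps every row from tickets (the left table); where agent_id has no match in agents, the agent columns become NULL. Walk through each ticket:
  - ticket 1 (Missing icon): agent_id=3 -> matches Karen
  - ticket 2 (Broken link): agent_id=3 -> matches Karen
  - ticket 3 (Off by one): agent_id=1 -> matches Zoe
  - ticket 4 (Null pointer): agent_id=NULL, no match -> kept with NULL
  - ticket 5 (Stale cache): agent_id=2 -> matches Bob
All 5 rows appear; 1 has NULL agent.

SQL:
SELECT a.title, b.name AS agent
FROM tickets a
LEFT JOIN agents b ON a.agent_id = b.id

Result:
title        | agent
-------------+------
Missing icon | Karen
Broken link  | Karen
Off by one   | Zoe  
Null pointer | NULL 
Stale cache  | Bob  


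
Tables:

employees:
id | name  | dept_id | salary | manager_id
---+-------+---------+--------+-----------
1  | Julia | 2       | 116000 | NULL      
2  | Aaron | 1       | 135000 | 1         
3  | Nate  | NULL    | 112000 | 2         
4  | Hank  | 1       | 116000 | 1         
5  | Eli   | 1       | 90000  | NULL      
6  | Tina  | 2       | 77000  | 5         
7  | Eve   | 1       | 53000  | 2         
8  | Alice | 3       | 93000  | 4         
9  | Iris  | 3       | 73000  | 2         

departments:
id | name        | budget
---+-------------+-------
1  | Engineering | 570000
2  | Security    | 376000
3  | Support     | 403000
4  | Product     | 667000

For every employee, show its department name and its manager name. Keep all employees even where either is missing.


Two LEFT JOINs from the same base table employees: one to departments via dept_id, one to employees itself via manager_id. Both are LEFT so every employee is preserved.
Match against departments:
  - employee 1 (Julia): dept_id=2 -> matches Security
  - employee 2 (Aaron): dept_id=1 -> matches Engineering
  - employee 3 (Nate): dept_id=NULL, no match -> kept with NULL
  - employee 4 (Hank): dept_id=1 -> matches Engineering
  - employee 5 (Eli): dept_id=1 -> matches Engineering
  - employee 6 (Tina): dept_id=2 -> matches Security
  - employee 7 (Eve): dept_id=1 -> matches Engineering
  - employee 8 (Alice): dept_id=3 -> matches Support
  - employee 9 (Iris): dept_id=3 -> matches Support
Match against employees (self):
  - employee 1 (Julia): manager_id=NULL -> NULL
  - employee 2 (Aaron): manager_id=1 -> Julia
  - employee 3 (Nate): manager_id=2 -> Aaron
  - employee 4 (Hank): manager_id=1 -> Julia
  - employee 5 (Eli): manager_id=NULL -> NULL
  - employee 6 (Tina): manager_id=5 -> Eli
  - employee 7 (Eve): manager_id=2 -> Aaron
  - employee 8 (Alice): manager_id=4 -> Hank
  - employee 9 (Iris): manager_id=2 -> Aaron

SQL:
SELECT a.name, b.name AS department, c.name AS manager
FROM employees a
LEFT JOIN departments b ON a.dept_id = b.id
LEFT JOIN employees c ON a.manager_id = c.id

Result:
name  | department  | manager
------+-------------+--------
Julia | Security    | NULL   
Aaron | Engineering | Julia  
Nate  | NULL        | Aaron  
Hank  | Engineering | Julia  
Eli   | Engineering | NULL   
Tina  | Security    | Eli    
Eve   | Engineering | Aaron  
Alice | Support     | Hank   
Iris  | Support     | Aaron  


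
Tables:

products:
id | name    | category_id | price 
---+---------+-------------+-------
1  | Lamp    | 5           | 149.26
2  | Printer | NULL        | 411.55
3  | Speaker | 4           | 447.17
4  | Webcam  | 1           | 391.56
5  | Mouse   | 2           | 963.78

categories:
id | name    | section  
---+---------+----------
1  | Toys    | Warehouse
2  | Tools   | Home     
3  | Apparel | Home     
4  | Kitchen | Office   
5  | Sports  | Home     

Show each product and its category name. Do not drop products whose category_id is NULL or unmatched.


LEFT JOIN keeps every row from products (the left table); where category_id has no match in categories, the category columns become NULL. Walk through each product:
  - product 1 (Lamp): category_id=5 -> matches Sports
  - product 2 (Printer): category_id=NULL, no match -> kept with NULL
  - product 3 (Speaker): category_id=4 -> matches Kitchen
  - product 4 (Webcam): category_id=1 -> matches Toys
  - product 5 (Mouse): category_id=2 -> matches Tools
All 5 rows appear; 1 has NULL category.

SQL:
SELECT a.name, b.name AS category
FROM products a
LEFT JOIN categories b ON a.category_id = b.id

Result:
name    | category
--------+---------
Lamp    | Sports  
Printer | NULL    
Speaker | Kitchen 
Webcam  | Toys    
Mouse   | Tools   


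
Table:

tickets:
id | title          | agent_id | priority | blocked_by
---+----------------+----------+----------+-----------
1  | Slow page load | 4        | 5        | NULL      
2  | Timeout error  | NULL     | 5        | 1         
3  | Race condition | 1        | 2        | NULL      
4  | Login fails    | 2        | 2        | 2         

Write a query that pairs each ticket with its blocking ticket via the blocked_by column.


This is a self-join: tickets is joined to a second copy of itself, matching each row's blocked_by to another row's id. Use LEFT JOIN so rows with blocked_by=NULL are kept.
  - ticket 1 (Slow page load): blocked_by=NULL -> NULL
  - ticket 2 (Timeout error): blocked_by=1 -> Slow page load
  - ticket 3 (Race condition): blocked_by=NULL -> NULL
  - ticket 4 (Login fails): blocked_by=2 -> Timeout error

SQL:
SELECT a.title AS item, b.title AS blocked_by
FROM tickets a
LEFT JOIN tickets b ON a.blocked_by = b.id

Result:
item           | blocked_by    
---------------+---------------
Slow page load | NULL          
Timeout error  | Slow page load
Race condition | NULL          
Login fails    | Timeout error 


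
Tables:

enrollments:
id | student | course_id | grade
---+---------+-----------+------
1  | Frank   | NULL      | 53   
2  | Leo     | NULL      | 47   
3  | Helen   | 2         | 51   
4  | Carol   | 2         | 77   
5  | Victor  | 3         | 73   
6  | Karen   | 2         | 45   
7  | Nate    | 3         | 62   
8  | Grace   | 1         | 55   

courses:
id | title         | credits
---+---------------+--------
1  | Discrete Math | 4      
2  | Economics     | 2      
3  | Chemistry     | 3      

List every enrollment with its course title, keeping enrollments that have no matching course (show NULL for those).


LEFT JOIN keeps every row from enrollments (the left table); where course_id has no match in courses, the course columns become NULL. Walk through each enrollment:
  - enrollment 1 (Frank): course_id=NULL, no match -> kept with NULL
  - enrollment 2 (Leo): course_id=NULL, no match -> kept with NULL
  - enrollment 3 (Helen): course_id=2 -> matches Economics
  - enrollment 4 (Carol): course_id=2 -> matches Economics
  - enrollment 5 (Victor): course_id=3 -> matches Chemistry
  - enrollment 6 (Karen): course_id=2 -> matches Economics
  - enrollment 7 (Nate): course_id=3 -> matches Chemistry
  - enrollment 8 (Grace): course_id=1 -> matches Discrete Math
All 8 rows appear; 2 have NULL course.

SQL:
SELECT a.student, b.title AS course
FROM enrollments a
LEFT JOIN courses b ON a.course_id = b.id

Result:
student | course       
--------+--------------
Frank   | NULL         
Leo     | NULL         
Helen   | Economics    
Carol   | Economics    
Victor  | Chemistry    
Karen   | Economics    
Nate    | Chemistry    
Grace   | Discrete Math


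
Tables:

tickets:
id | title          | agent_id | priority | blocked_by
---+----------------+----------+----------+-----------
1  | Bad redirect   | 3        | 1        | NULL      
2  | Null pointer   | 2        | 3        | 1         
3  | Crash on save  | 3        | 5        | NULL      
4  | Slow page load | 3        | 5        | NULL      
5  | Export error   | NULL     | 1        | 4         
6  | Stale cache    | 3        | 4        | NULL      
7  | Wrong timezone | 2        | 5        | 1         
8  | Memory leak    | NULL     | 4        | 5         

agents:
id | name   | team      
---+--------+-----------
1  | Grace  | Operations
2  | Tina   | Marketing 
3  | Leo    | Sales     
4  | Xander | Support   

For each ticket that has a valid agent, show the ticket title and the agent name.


INNER JOIN keeps only tickets rows whose agent_id matches an id in agents. Walk through each ticket:
  - ticket 1 (Bad redirect): agent_id=3 -> matches Leo
  - ticket 2 (Null pointer): agent_id=2 -> matches Tina
  - ticket 3 (Crash on save): agent_id=3 -> matches Leo
  - ticket 4 (Slow page load): agent_id=3 -> matches Leo
  - ticket 5 (Export error): agent_id=NULL, no match -> dropped
  - ticket 6 (Stale cache): agent_id=3 -> matches Leo
  - ticket 7 (Wrong timezone): agent_id=2 -> matches Tina
  - ticket 8 (Memory leak): agent_id=NULL, no match -> dropped
So 2 of 8 rows are dropped.

SQL:
SELECT a.title, b.name AS agent
FROM tickets a
INNER JOIN agents b ON a.agent_id = b.id

Result:
title          | agent
---------------+------
Bad redirect   | Leo  
Null pointer   | Tina 
Crash on save  | Leo  
Slow page load | Leo  
Stale cache    | Leo  
Wrong timezone | Tina 


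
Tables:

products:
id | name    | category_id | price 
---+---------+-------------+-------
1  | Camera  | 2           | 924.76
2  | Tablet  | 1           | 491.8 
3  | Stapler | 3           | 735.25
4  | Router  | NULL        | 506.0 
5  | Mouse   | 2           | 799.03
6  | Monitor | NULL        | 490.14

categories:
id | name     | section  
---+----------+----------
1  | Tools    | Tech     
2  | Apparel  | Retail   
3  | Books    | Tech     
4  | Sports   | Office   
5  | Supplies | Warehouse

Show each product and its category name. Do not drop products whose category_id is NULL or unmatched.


LEFT JOIN keeps every row from products (the left table); where category_id has no match in categories, the category columns become NULL. Walk through each product:
  - product 1 (Camera): category_id=2 -> matches Apparel
  - product 2 (Tablet): category_id=1 -> matches Tools
  - product 3 (Stapler): category_id=3 -> matches Books
  - product 4 (Router): category_id=NULL, no match -> kept with NULL
  - product 5 (Mouse): category_id=2 -> matches Apparel
  - product 6 (Monitor): category_id=NULL, no match -> kept with NULL
All 6 rows appear; 2 have NULL category.

SQL:
SELECT a.name, b.name AS category
FROM products a
LEFT JOIN categories b ON a.category_id = b.id

Result:
name    | category
--------+---------
Camera  | Apparel 
Tablet  | Tools   
Stapler | Books   
Router  | NULL    
Mouse   | Apparel 
Monitor | NULL    


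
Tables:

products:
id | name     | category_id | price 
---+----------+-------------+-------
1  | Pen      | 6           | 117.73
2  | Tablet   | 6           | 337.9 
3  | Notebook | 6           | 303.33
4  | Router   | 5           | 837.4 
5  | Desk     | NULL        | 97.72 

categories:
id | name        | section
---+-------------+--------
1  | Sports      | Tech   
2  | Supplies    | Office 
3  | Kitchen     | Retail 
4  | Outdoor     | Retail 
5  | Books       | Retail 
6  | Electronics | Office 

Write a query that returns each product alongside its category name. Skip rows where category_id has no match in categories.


INNER JOIN keeps only products rows whose category_id matches an id in categories. Walk through each product:
  - product 1 (Pen): category_id=6 -> matches Electronics
  - product 2 (Tablet): category_id=6 -> matches Electronics
  - product 3 (Notebook): category_id=6 -> matches Electronics
  - product 4 (Router): category_id=5 -> matches Books
  - product 5 (Desk): category_id=NULL, no match -> dropped
So 1 of 5 rows is dropped.

SQL:
SELECT a.name, b.name AS category
FROM products a
INNER JOIN categories b ON a.category_id = b.id

Result:
name     | category   
---------+------------
Pen      | Electronics
Tablet   | Electronics
Notebook | Electronics
Router   | Books      


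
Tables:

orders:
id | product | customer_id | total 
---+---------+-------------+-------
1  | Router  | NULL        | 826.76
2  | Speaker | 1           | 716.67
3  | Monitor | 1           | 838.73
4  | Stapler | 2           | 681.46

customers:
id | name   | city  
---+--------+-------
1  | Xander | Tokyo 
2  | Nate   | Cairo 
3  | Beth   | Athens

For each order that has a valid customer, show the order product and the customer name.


INNER JOIN keeps only orders rows whose customer_id matches an id in customers. Walk through each order:
  - order 1 (Router): customer_id=NULL, no match -> dropped
  - order 2 (Speaker): customer_id=1 -> matches Xander
  - order 3 (Monitor): customer_id=1 -> matches Xander
  - order 4 (Stapler): customer_id=2 -> matches Nate
So 1 of 4 rows is dropped.

SQL:
SELECT a.product, b.name AS customer
FROM orders a
INNER JOIN customers b ON a.customer_id = b.id

Result:
product | customer
--------+---------
Speaker | Xander  
Monitor | Xander  
Stapler | Nate    


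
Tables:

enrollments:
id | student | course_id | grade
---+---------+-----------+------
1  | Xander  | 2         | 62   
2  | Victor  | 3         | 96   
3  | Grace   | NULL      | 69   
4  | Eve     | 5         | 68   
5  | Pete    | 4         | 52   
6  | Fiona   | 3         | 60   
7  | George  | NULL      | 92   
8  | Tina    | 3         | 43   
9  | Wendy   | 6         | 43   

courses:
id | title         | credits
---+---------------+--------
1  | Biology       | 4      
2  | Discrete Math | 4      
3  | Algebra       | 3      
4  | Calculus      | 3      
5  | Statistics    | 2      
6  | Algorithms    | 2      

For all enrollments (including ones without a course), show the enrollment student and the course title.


LEFT JOIN keeps every row from enrollments (the left table); where course_id has no match in courses, the course columns become NULL. Walk through each enrollment:
  - enrollment 1 (Xander): course_id=2 -> matches Discrete Math
  - enrollment 2 (Victor): course_id=3 -> matches Algebra
  - enrollment 3 (Grace): course_id=NULL, no match -> kept with NULL
  - enrollment 4 (Eve): course_id=5 -> matches Statistics
  - enrollment 5 (Pete): course_id=4 -> matches Calculus
  - enrollment 6 (Fiona): course_id=3 -> matches Algebra
  - enrollment 7 (George): course_id=NULL, no match -> kept with NULL
  - enrollment 8 (Tina): course_id=3 -> matches Algebra
  - enrollment 9 (Wendy): course_id=6 -> matches Algorithms
All 9 rows appear; 2 have NULL course.

SQL:
SELECT a.student, b.title AS course
FROM enrollments a
LEFT JOIN courses b ON a.course_id = b.id

Result:
student | course       
--------+--------------
Xander  | Discrete Math
Victor  | Algebra      
Grace   | NULL         
Eve     | Statistics   
Pete    | Calculus     
Fiona   | Algebra      
George  | NULL         
Tina    | Algebra      
Wendy   | Algorithms   


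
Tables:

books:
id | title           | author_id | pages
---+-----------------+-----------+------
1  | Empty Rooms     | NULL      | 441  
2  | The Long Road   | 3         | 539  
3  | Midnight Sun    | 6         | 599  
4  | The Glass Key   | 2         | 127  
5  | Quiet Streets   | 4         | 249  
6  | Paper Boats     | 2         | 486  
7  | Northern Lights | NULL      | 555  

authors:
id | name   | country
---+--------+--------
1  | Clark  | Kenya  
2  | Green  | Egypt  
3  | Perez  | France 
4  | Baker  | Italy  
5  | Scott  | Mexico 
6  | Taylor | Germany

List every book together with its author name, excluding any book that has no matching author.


INNER JOIN keeps only books rows whose author_id matches an id in authors. Walk through each book:
  - book 1 (Empty Rooms): author_id=NULL, no match -> dropped
  - book 2 (The Long Road): author_id=3 -> matches Perez
  - book 3 (Midnight Sun): author_id=6 -> matches Taylor
  - book 4 (The Glass Key): author_id=2 -> matches Green
  - book 5 (Quiet Streets): author_id=4 -> matches Baker
  - book 6 (Paper Boats): author_id=2 -> matches Green
  - book 7 (Northern Lights): author_id=NULL, no match -> dropped
So 2 of 7 rows are dropped.

SQL:
SELECT a.title, b.name AS author
FROM books a
INNER JOIN authors b ON a.author_id = b.id

Result:
title         | author
--------------+-------
The Long Road | Perez 
Midnight Sun  | Taylor
The Glass Key | Green 
Quiet Streets | Baker 
Paper Boats   | Green 


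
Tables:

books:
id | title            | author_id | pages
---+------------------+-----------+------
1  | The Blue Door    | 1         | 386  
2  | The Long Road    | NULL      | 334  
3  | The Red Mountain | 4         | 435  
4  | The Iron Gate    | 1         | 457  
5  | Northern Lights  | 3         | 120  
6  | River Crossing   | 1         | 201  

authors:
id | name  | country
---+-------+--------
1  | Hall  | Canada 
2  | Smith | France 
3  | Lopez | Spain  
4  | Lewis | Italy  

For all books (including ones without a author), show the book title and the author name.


LEFT JOIN keeps every row from books (the left table); where author_id has no match in authors, the author columns become NULL. Walk through each book:
  - book 1 (The Blue Door): author_id=1 -> matches Hall
  - book 2 (The Long Road): author_id=NULL, no match -> kept with NULL
  - book 3 (The Red Mountain): author_id=4 -> matches Lewis
  - book 4 (The Iron Gate): author_id=1 -> matches Hall
  - book 5 (Northern Lights): author_id=3 -> matches Lopez
  - book 6 (River Crossing): author_id=1 -> matches Hall
All 6 rows appear; 1 has NULL author.

SQL:
SELECT a.title, b.name AS author
FROM books a
LEFT JOIN authors b ON a.author_id = b.id

Result:
title            | author
-----------------+-------
The Blue Door    | Hall  
The Long Road    | NULL  
The Red Mountain | Lewis 
The Iron Gate    | Hall  
Northern Lights  | Lopez 
River Crossing   | Hall  


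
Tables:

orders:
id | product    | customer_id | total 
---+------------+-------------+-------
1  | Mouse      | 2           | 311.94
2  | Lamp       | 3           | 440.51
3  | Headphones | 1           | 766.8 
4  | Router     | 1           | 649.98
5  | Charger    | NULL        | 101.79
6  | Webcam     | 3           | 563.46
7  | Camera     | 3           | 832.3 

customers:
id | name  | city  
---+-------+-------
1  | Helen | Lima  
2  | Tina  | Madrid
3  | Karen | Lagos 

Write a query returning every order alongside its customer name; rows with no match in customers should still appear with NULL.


LEFT JOIN keeps every row from orders (the left table); where customer_id has no match in customers, the customer columns become NULL. Walk through each order:
  - order 1 (Mouse): customer_id=2 -> matches Tina
  - order 2 (Lamp): customer_id=3 -> matches Karen
  - order 3 (Headphones): customer_id=1 -> matches Helen
  - order 4 (Router): customer_id=1 -> matches Helen
  - order 5 (Charger): customer_id=NULL, no match -> kept with NULL
  - order 6 (Webcam): customer_id=3 -> matches Karen
  - order 7 (Camera): customer_id=3 -> matches Karen
All 7 rows appear; 1 has NULL customer.

SQL:
SELECT a.product, b.name AS customer
FROM orders a
LEFT JOIN customers b ON a.customer_id = b.id

Result:
product    | customer
-----------+---------
Mouse      | Tina    
Lamp       | Karen   
Headphones | Helen   
Router     | Helen   
Charger    | NULL    
Webcam     | Karen   
Camera     | Karen   


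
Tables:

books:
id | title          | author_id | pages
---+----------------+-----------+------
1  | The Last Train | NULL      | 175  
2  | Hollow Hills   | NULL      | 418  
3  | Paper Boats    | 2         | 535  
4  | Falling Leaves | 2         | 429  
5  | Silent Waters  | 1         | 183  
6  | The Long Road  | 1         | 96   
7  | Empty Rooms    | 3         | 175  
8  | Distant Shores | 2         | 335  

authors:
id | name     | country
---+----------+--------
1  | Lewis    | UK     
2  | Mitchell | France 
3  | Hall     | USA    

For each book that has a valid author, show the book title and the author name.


INNER JOIN keeps only books rows whose author_id matches an id in authors. Walk through each book:
  - book 1 (The Last Train): author_id=NULL, no match -> dropped
  - book 2 (Hollow Hills): author_id=NULL, no match -> dropped
  - book 3 (Paper Boats): author_id=2 -> matches Mitchell
  - book 4 (Falling Leaves): author_id=2 -> matches Mitchell
  - book 5 (Silent Waters): author_id=1 -> matches Lewis
  - book 6 (The Long Road): author_id=1 -> matches Lewis
  - book 7 (Empty Rooms): author_id=3 -> matches Hall
  - book 8 (Distant Shores): author_id=2 -> matches Mitchell
So 2 of 8 rows are dropped.

SQL:
SELECT a.title, b.name AS author
FROM books a
INNER JOIN authors b ON a.author_id = b.id

Result:
title          | author  
---------------+---------
Paper Boats    | Mitchell
Falling Leaves | Mitchell
Silent Waters  | Lewis   
The Long Road  | Lewis   
Empty Rooms    | Hall    
Distant Shores | Mitchell


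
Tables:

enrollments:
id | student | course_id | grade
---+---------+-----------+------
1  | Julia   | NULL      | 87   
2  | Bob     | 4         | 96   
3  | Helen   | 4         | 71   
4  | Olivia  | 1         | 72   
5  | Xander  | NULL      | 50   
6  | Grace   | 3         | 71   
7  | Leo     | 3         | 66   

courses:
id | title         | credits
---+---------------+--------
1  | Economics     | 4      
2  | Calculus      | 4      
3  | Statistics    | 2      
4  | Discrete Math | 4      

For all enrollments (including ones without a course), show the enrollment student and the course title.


LEFT JOIN keeps every row from enrollments (the left table); where course_id has no match in courses, the course columns become NULL. Walk through each enrollment:
  - enrollment 1 (Julia): course_id=NULL, no match -> kept with NULL
  - enrollment 2 (Bob): course_id=4 -> matches Discrete Math
  - enrollment 3 (Helen): course_id=4 -> matches Discrete Math
  - enrollment 4 (Olivia): course_id=1 -> matches Economics
  - enrollment 5 (Xander): course_id=NULL, no match -> kept with NULL
  - enrollment 6 (Grace): course_id=3 -> matches Statistics
  - enrollment 7 (Leo): course_id=3 -> matches Statistics
All 7 rows appear; 2 have NULL course.

SQL:
SELECT a.student, b.title AS course
FROM enrollments a
LEFT JOIN courses b ON a.course_id = b.id

Result:
student | course       
--------+--------------
Julia   | NULL         
Bob     | Discrete Math
Helen   | Discrete Math
Olivia  | Economics    
Xander  | NULL         
Grace   | Statistics   
Leo     | Statistics   


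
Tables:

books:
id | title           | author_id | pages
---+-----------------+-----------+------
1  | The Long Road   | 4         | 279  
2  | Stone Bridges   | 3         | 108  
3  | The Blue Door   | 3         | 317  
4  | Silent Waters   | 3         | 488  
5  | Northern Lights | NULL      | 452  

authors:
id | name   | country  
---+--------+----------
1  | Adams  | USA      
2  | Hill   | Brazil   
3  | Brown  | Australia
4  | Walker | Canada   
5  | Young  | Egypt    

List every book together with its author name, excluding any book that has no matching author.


INNER JOIN keeps only books rows whose author_id matches an id in authors. Walk through each book:
  - book 1 (The Long Road): author_id=4 -> matches Walker
  - book 2 (Stone Bridges): author_id=3 -> matches Brown
  - book 3 (The Blue Door): author_id=3 -> matches Brown
  - book 4 (Silent Waters): author_id=3 -> matches Brown
  - book 5 (Northern Lights): author_id=NULL, no match -> dropped
So 1 of 5 rows is dropped.

SQL:
SELECT a.title, b.name AS author
FROM books a
INNER JOIN authors b ON a.author_id = b.id

Result:
title         | author
--------------+-------
The Long Road | Walker
Stone Bridges | Brown 
The Blue Door | Brown 
Silent Waters | Brown 


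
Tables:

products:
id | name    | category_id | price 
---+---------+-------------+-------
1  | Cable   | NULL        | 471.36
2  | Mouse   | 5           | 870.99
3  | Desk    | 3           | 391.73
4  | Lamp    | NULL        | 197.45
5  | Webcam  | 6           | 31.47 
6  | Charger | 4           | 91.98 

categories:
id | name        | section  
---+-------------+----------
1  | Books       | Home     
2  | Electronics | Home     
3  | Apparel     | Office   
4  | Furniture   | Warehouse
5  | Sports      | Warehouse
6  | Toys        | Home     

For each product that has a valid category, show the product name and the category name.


INNER JOIN keeps only products rows whose category_id matches an id in categories. Walk through each product:
  - product 1 (Cable): category_id=NULL, no match -> dropped
  - product 2 (Mouse): category_id=5 -> matches Sports
  - product 3 (Desk): category_id=3 -> matches Apparel
  - product 4 (Lamp): category_id=NULL, no match -> dropped
  - product 5 (Webcam): category_id=6 -> matches Toys
  - product 6 (Charger): category_id=4 -> matches Furniture
So 2 of 6 rows are dropped.

SQL:
SELECT a.name, b.name AS category
FROM products a
INNER JOIN categories b ON a.category_id = b.id

Result:
name    | category 
--------+----------
Mouse   | Sports   
Desk    | Apparel  
Webcam  | Toys     
Charger | Furniture


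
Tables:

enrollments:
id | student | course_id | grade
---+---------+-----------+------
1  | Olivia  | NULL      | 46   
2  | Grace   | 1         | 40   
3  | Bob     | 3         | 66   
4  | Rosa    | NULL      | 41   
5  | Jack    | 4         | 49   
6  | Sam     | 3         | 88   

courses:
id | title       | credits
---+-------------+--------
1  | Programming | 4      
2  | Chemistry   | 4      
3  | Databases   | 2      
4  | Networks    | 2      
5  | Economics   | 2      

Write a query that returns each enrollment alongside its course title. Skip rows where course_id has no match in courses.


INNER JOIN keeps only enrollments rows whose course_id matches an id in courses. Walk through each enrollment:
  - enrollment 1 (Olivia): course_id=NULL, no match -> dropped
  - enrollment 2 (Grace): course_id=1 -> matches Programming
  - enrollment 3 (Bob): course_id=3 -> matches Databases
  - enrollment 4 (Rosa): course_id=NULL, no match -> dropped
  - enrollment 5 (Jack): course_id=4 -> matches Networks
  - enrollment 6 (Sam): course_id=3 -> matches Databases
So 2 of 6 rows are dropped.

SQL:
SELECT a.student, b.title AS course
FROM enrollments a
INNER JOIN courses b ON a.course_id = b.id

Result:
student | course     
--------+------------
Grace   | Programming
Bob     | Databases  
Jack    | Networks   
Sam     | Databases  


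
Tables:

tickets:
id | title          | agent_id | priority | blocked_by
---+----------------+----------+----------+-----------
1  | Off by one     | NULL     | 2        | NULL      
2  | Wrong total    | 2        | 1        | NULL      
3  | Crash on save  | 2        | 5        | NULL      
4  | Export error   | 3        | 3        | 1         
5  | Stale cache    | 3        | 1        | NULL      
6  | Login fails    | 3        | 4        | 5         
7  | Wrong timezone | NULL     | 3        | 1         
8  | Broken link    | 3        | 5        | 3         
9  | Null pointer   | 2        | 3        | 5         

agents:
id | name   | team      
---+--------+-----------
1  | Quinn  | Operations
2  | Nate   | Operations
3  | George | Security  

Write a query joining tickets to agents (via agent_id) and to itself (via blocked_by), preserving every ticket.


Two LEFT JOINs from the same base table tickets: one to agents via agent_id, one to tickets itself via blocked_by. Both are LEFT so every ticket is preserved.
Match against agents:
  - ticket 1 (Off by one): agent_id=NULL, no match -> kept with NULL
  - ticket 2 (Wrong total): agent_id=2 -> matches Nate
  - ticket 3 (Crash on save): agent_id=2 -> matches Nate
  - ticket 4 (Export error): agent_id=3 -> matches George
  - ticket 5 (Stale cache): agent_id=3 -> matches George
  - ticket 6 (Login fails): agent_id=3 -> matches George
  - ticket 7 (Wrong timezone): agent_id=NULL, no match -> kept with NULL
  - ticket 8 (Broken link): agent_id=3 -> matches George
  - ticket 9 (Null pointer): agent_id=2 -> matches Nate
Match against tickets (self):
  - ticket 1 (Off by one): blocked_by=NULL -> NULL
  - ticket 2 (Wrong total): blocked_by=NULL -> NULL
  - ticket 3 (Crash on save): blocked_by=NULL -> NULL
  - ticket 4 (Export error): blocked_by=1 -> Off by one
  - ticket 5 (Stale cache): blocked_by=NULL -> NULL
  - ticket 6 (Login fails): blocked_by=5 -> Stale cache
  - ticket 7 (Wrong timezone): blocked_by=1 -> Off by one
  - ticket 8 (Broken link): blocked_by=3 -> Crash on save
  - ticket 9 (Null pointer): blocked_by=5 -> Stale cache

SQL:
SELECT a.title, b.name AS agent, c.title AS blocked_by
FROM tickets a
LEFT JOIN agents b ON a.agent_id = b.id
LEFT JOIN tickets c ON a.blocked_by = c.id

Result:
title          | agent  | blocked_by   
---------------+--------+--------------
Off by one     | NULL   | NULL         
Wrong total    | Nate   | NULL         
Crash on save  | Nate   | NULL         
Export error   | George | Off by one   
Stale cache    | George | NULL         
Login fails    | George | Stale cache  
Wrong timezone | NULL   | Off by one   
Broken link    | George | Crash on save
Null pointer   | Nate   | Stale cache  
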